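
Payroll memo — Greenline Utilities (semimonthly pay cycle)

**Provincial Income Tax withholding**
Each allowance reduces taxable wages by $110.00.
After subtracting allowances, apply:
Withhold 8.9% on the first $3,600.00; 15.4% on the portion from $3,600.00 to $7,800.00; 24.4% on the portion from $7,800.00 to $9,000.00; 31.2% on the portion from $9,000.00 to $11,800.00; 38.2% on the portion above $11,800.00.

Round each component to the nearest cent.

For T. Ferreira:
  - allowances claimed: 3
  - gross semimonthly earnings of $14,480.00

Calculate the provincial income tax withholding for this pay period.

$3,031.30

Provincial Income Tax: taxable = $14,480.00 − 3×$110.00 = $14,150.00
  $2,133.60 + 38.2% × ($14,150.00 − $11,800.00) = $2,133.60 + 38.2% × $2,350.00 = $3,031.30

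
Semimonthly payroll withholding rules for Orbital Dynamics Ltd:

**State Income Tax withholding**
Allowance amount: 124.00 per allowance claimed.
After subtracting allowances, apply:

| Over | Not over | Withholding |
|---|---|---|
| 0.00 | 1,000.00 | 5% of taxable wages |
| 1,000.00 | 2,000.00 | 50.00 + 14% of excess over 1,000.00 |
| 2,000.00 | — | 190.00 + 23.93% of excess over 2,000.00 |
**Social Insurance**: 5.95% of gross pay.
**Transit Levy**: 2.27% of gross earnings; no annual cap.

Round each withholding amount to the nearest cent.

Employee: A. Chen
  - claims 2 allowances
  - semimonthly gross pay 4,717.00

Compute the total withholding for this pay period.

State Income Tax: taxable = 4,717.00 − 2×124.00 = 4,469.00
  190.00 + 23.93% × (4,469.00 − 2,000.00) = 190.00 + 23.93% × 2,469.00 = 780.83
Social Insurance: 5.95% × 4,717.00 = 280.66
Transit Levy: 2.27% × 4,717.00 = 107.08
Total: 780.83 + 280.66 + 107.08 = 1,168.57

1,168.57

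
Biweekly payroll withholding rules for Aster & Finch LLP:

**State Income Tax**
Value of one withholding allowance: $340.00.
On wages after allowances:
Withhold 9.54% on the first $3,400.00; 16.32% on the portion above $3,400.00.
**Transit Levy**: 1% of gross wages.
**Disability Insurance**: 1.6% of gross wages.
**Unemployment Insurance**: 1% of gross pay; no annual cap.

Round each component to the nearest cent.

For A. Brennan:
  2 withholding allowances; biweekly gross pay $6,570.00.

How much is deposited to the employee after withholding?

State Income Tax: taxable = $6,570.00 − 2×$340.00 = $5,890.00
  $324.36 + 16.32% × ($5,890.00 − $3,400.00) = $324.36 + 16.32% × $2,490.00 = $730.73
Transit Levy: 1% × $6,570.00 = $65.70
Disability Insurance: 1.6% × $6,570.00 = $105.12
Unemployment Insurance: 1% × $6,570.00 = $65.70
Total withheld: $730.73 + $65.70 + $105.12 + $65.70 = $967.25
Net pay: $6,570.00 − $967.25 = $5,602.75

$5,602.75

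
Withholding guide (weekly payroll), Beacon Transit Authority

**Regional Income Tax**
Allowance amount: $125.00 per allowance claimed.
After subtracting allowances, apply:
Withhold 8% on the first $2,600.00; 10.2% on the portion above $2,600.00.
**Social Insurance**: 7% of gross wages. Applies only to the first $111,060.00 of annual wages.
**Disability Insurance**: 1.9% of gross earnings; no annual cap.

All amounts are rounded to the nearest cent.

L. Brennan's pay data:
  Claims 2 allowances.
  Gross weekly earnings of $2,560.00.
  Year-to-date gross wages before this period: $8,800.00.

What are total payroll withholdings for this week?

$412.64

Regional Income Tax: taxable = $2,560.00 − 2×$125.00 = $2,310.00
  8% × $2,310.00 = $184.80
Social Insurance: 7% × $2,560.00 = $179.20
Disability Insurance: 1.9% × $2,560.00 = $48.64
Total: $184.80 + $179.20 + $48.64 = $412.64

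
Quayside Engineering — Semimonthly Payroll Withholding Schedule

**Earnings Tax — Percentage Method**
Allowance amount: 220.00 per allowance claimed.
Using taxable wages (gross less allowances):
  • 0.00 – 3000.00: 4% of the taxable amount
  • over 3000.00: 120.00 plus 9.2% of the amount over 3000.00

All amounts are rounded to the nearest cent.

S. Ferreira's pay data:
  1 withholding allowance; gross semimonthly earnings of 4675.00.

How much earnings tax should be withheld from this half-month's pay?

Earnings Tax: taxable = 4675.00 − 1×220.00 = 4455.00
  120.00 + 9.2% × (4455.00 − 3000.00) = 120.00 + 9.2% × 1455.00 = 253.86

253.86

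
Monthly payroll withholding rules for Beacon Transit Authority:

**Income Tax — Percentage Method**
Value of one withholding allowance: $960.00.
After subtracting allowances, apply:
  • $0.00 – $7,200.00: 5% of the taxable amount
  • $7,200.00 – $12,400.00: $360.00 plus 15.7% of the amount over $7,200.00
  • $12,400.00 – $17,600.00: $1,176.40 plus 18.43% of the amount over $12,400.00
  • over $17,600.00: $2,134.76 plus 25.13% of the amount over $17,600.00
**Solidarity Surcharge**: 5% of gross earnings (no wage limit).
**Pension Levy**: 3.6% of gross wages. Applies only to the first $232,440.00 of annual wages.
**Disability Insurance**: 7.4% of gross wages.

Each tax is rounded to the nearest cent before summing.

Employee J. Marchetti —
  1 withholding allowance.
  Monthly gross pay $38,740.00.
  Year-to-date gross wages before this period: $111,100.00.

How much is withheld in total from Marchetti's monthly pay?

$13,404.39

Income Tax: taxable = $38,740.00 − 1×$960.00 = $37,780.00
  $2,134.76 + 25.13% × ($37,780.00 − $17,600.00) = $2,134.76 + 25.13% × $20,180.00 = $7,205.99
Solidarity Surcharge: 5% × $38,740.00 = $1,937.00
Pension Levy: 3.6% × $38,740.00 = $1,394.64
Disability Insurance: 7.4% × $38,740.00 = $2,866.76
Total: $7,205.99 + $1,937.00 + $1,394.64 + $2,866.76 = $13,404.39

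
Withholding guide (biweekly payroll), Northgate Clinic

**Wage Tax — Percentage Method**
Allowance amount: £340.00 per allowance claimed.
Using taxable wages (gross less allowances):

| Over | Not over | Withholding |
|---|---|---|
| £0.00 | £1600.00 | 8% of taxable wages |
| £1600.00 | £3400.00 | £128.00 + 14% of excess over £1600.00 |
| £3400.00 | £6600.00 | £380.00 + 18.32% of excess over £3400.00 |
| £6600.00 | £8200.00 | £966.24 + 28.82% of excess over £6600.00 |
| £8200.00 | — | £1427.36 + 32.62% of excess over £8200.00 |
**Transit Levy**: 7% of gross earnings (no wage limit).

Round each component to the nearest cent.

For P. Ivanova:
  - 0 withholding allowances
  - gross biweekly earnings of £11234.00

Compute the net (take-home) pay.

£8030.57

Wage Tax: taxable = £11234.00
  £1427.36 + 32.62% × (£11234.00 − £8200.00) = £1427.36 + 32.62% × £3034.00 = £2417.05
Transit Levy: 7% × £11234.00 = £786.38
Total withheld: £2417.05 + £786.38 = £3203.43
Net pay: £11234.00 − £3203.43 = £8030.57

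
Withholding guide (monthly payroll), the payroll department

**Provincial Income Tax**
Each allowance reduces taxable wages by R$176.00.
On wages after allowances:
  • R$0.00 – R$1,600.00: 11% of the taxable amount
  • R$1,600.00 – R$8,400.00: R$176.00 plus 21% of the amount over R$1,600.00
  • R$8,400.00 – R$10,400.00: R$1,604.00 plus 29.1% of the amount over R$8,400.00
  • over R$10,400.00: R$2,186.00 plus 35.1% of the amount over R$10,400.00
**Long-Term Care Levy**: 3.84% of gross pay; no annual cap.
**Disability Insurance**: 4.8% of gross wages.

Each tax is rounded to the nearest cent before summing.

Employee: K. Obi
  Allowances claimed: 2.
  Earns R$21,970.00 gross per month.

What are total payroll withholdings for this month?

Provincial Income Tax: taxable = R$21,970.00 − 2×R$176.00 = R$21,618.00
  R$2,186.00 + 35.1% × (R$21,618.00 − R$10,400.00) = R$2,186.00 + 35.1% × R$11,218.00 = R$6,123.52
Long-Term Care Levy: 3.84% × R$21,970.00 = R$843.65
Disability Insurance: 4.8% × R$21,970.00 = R$1,054.56
Total: R$6,123.52 + R$843.65 + R$1,054.56 = R$8,021.73

R$8,021.73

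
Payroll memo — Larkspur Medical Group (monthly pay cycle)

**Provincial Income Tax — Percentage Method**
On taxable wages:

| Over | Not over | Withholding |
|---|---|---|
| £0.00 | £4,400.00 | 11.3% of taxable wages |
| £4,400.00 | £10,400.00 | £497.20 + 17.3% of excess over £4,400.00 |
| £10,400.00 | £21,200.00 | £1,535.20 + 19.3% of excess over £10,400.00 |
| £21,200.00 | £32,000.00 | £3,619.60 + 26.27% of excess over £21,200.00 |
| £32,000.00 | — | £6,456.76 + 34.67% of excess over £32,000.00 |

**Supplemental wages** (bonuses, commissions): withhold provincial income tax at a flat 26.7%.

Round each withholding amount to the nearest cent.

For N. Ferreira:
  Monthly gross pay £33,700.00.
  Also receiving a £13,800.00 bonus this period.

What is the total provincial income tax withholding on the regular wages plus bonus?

£10,730.75

Provincial Income Tax: taxable = £33,700.00
  £6,456.76 + 34.67% × (£33,700.00 − £32,000.00) = £6,456.76 + 34.67% × £1,700.00 = £7,046.15
Supplemental (26.7% flat on bonus): 26.7% × £13,800.00 = £3,684.60
Total provincial income tax: £7,046.15 + £3,684.60 = £10,730.75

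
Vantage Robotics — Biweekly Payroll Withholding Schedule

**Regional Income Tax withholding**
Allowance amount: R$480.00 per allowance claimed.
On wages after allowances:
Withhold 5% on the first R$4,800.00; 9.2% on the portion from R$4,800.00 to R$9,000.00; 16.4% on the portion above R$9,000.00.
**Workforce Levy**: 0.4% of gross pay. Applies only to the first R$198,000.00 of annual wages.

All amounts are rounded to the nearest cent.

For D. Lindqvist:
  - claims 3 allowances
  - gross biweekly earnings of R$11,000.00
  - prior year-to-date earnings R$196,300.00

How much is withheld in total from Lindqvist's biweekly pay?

Regional Income Tax: taxable = R$11,000.00 − 3×R$480.00 = R$9,560.00
  R$626.40 + 16.4% × (R$9,560.00 − R$9,000.00) = R$626.40 + 16.4% × R$560.00 = R$718.24
Workforce Levy: cap R$198,000.00 − YTD R$196,300.00 = R$1,700.00 subject; 0.4% × R$1,700.00 = R$6.80
Total: R$718.24 + R$6.80 = R$725.04

R$725.04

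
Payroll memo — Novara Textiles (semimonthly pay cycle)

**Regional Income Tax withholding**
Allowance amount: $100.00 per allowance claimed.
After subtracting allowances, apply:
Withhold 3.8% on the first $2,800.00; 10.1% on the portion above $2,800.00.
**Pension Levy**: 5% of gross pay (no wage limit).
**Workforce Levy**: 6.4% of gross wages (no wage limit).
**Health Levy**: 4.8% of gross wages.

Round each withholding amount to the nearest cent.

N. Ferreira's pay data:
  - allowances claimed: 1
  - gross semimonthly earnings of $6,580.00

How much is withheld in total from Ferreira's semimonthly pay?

Regional Income Tax: taxable = $6,580.00 − 1×$100.00 = $6,480.00
  $106.40 + 10.1% × ($6,480.00 − $2,800.00) = $106.40 + 10.1% × $3,680.00 = $478.08
Pension Levy: 5% × $6,580.00 = $329.00
Workforce Levy: 6.4% × $6,580.00 = $421.12
Health Levy: 4.8% × $6,580.00 = $315.84
Total: $478.08 + $329.00 + $421.12 + $315.84 = $1,544.04

$1,544.04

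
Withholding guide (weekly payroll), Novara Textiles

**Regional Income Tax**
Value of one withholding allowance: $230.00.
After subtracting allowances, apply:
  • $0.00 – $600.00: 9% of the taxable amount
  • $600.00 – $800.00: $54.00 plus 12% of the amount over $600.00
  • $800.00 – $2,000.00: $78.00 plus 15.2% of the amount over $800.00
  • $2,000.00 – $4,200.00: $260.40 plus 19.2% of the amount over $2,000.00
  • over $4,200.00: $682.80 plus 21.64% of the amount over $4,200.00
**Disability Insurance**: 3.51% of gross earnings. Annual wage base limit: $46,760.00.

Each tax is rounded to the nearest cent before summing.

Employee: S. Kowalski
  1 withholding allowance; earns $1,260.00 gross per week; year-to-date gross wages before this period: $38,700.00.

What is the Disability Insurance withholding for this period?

Disability Insurance: 3.51% × $1,260.00 = $44.23

$44.23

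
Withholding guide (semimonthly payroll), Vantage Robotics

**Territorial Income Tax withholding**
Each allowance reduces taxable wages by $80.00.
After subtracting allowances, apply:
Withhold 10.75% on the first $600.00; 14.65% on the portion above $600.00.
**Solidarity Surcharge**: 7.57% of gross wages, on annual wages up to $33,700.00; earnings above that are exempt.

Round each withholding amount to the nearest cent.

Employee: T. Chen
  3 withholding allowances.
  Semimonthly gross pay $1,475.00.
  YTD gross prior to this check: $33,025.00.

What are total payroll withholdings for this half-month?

$208.63

Territorial Income Tax: taxable = $1,475.00 − 3×$80.00 = $1,235.00
  $64.50 + 14.65% × ($1,235.00 − $600.00) = $64.50 + 14.65% × $635.00 = $157.53
Solidarity Surcharge: cap $33,700.00 − YTD $33,025.00 = $675.00 subject; 7.57% × $675.00 = $51.10
Total: $157.53 + $51.10 = $208.63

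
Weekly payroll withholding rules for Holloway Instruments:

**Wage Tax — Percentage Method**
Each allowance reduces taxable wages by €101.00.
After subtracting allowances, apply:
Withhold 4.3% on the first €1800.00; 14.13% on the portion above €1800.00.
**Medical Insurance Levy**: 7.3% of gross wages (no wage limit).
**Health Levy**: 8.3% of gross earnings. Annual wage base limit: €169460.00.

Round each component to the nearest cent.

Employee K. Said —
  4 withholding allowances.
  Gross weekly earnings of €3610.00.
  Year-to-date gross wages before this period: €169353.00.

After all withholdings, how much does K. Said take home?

€3061.52

Wage Tax: taxable = €3610.00 − 4×€101.00 = €3206.00
  €77.40 + 14.13% × (€3206.00 − €1800.00) = €77.40 + 14.13% × €1406.00 = €276.07
Medical Insurance Levy: 7.3% × €3610.00 = €263.53
Health Levy: cap €169460.00 − YTD €169353.00 = €107.00 subject; 8.3% × €107.00 = €8.88
Total withheld: €276.07 + €263.53 + €8.88 = €548.48
Net pay: €3610.00 − €548.48 = €3061.52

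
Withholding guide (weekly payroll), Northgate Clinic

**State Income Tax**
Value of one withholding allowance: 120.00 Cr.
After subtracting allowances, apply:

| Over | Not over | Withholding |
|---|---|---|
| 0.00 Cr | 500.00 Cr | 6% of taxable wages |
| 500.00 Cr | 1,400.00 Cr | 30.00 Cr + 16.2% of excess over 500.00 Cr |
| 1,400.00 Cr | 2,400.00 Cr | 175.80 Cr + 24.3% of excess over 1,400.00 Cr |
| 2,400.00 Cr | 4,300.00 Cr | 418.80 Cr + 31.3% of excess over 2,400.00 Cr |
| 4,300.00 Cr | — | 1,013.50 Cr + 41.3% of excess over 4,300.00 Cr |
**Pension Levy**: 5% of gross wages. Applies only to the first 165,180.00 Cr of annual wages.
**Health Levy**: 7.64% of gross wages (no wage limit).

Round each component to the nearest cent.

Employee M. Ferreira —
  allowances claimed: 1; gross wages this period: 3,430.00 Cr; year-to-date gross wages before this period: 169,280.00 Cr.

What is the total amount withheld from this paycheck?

965.68 Cr

State Income Tax: taxable = 3,430.00 Cr − 1×120.00 Cr = 3,310.00 Cr
  418.80 Cr + 31.3% × (3,310.00 Cr − 2,400.00 Cr) = 418.80 Cr + 31.3% × 910.00 Cr = 703.63 Cr
Pension Levy: YTD 169,280.00 Cr ≥ cap 165,180.00 Cr → 0.00 Cr
Health Levy: 7.64% × 3,430.00 Cr = 262.05 Cr
Total: 703.63 Cr + 0.00 Cr + 262.05 Cr = 965.68 Cr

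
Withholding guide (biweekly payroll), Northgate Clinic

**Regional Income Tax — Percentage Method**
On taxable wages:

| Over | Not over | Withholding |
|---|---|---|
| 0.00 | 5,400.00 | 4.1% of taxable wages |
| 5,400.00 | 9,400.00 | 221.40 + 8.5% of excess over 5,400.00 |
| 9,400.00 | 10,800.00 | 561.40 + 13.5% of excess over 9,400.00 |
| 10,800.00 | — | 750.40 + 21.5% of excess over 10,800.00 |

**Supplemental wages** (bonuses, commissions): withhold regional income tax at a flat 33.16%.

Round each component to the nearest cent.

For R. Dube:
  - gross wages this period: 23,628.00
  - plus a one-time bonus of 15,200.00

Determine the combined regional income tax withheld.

Regional Income Tax: taxable = 23,628.00
  750.40 + 21.5% × (23,628.00 − 10,800.00) = 750.40 + 21.5% × 12,828.00 = 3,508.42
Supplemental (33.16% flat on bonus): 33.16% × 15,200.00 = 5,040.32
Total regional income tax: 3,508.42 + 5,040.32 = 8,548.74

8,548.74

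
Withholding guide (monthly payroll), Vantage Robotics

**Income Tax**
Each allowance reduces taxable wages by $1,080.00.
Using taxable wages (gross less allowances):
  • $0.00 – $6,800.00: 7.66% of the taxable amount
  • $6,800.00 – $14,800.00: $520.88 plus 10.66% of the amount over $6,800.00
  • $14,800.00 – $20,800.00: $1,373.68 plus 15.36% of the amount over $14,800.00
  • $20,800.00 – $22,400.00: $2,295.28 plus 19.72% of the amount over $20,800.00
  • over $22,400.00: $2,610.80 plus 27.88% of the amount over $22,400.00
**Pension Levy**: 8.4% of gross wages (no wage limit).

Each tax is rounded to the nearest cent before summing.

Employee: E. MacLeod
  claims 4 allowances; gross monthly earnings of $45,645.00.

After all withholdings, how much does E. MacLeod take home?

$33,923.73

Income Tax: taxable = $45,645.00 − 4×$1,080.00 = $41,325.00
  $2,610.80 + 27.88% × ($41,325.00 − $22,400.00) = $2,610.80 + 27.88% × $18,925.00 = $7,887.09
Pension Levy: 8.4% × $45,645.00 = $3,834.18
Total withheld: $7,887.09 + $3,834.18 = $11,721.27
Net pay: $45,645.00 − $11,721.27 = $33,923.73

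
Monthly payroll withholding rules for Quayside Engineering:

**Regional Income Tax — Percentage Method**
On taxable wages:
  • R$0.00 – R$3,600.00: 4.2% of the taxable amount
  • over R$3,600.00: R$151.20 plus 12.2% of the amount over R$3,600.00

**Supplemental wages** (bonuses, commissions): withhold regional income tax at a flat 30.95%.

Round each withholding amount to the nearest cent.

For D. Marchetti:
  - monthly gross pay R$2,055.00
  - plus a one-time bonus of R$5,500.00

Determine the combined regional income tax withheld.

R$1,788.56

Regional Income Tax: taxable = R$2,055.00
  4.2% × R$2,055.00 = R$86.31
Supplemental (30.95% flat on bonus): 30.95% × R$5,500.00 = R$1,702.25
Total regional income tax: R$86.31 + R$1,702.25 = R$1,788.56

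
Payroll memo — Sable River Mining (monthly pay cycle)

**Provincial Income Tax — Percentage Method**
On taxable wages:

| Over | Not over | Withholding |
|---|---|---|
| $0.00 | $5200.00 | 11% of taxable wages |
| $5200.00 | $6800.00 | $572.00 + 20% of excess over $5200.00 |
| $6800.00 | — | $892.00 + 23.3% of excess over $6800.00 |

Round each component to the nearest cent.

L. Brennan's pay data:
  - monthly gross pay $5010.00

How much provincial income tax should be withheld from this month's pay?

$551.10

Provincial Income Tax: taxable = $5010.00
  11% × $5010.00 = $551.10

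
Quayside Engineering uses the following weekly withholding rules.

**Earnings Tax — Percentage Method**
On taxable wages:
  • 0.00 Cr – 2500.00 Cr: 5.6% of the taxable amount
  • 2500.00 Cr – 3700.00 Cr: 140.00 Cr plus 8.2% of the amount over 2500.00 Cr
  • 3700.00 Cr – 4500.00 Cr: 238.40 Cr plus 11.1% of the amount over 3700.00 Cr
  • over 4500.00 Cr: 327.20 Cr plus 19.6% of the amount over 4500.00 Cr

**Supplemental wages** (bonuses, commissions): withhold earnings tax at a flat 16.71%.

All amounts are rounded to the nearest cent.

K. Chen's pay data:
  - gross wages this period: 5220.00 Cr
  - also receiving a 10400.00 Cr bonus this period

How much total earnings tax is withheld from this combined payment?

2206.16 Cr

Earnings Tax: taxable = 5220.00 Cr
  327.20 Cr + 19.6% × (5220.00 Cr − 4500.00 Cr) = 327.20 Cr + 19.6% × 720.00 Cr = 468.32 Cr
Supplemental (16.71% flat on bonus): 16.71% × 10400.00 Cr = 1737.84 Cr
Total earnings tax: 468.32 Cr + 1737.84 Cr = 2206.16 Cr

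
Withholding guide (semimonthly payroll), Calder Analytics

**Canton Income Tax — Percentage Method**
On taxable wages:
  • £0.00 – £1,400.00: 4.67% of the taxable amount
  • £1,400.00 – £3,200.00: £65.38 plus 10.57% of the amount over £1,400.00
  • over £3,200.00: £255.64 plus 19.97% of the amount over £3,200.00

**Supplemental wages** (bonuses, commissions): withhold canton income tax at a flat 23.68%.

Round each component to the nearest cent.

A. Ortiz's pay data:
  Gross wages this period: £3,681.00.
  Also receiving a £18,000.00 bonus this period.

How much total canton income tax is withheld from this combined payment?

£4,614.10

Canton Income Tax: taxable = £3,681.00
  £255.64 + 19.97% × (£3,681.00 − £3,200.00) = £255.64 + 19.97% × £481.00 = £351.70
Supplemental (23.68% flat on bonus): 23.68% × £18,000.00 = £4,262.40
Total canton income tax: £351.70 + £4,262.40 = £4,614.10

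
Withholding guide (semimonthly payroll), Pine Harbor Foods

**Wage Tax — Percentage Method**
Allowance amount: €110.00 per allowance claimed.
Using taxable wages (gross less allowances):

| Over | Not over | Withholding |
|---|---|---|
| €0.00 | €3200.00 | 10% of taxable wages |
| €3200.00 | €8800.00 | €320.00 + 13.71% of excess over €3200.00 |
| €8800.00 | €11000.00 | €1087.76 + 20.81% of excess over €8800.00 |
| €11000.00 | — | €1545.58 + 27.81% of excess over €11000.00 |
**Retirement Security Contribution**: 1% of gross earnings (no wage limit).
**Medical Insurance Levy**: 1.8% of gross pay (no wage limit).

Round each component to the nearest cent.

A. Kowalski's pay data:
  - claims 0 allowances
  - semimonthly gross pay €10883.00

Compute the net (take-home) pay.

€9057.05

Wage Tax: taxable = €10883.00
  €1087.76 + 20.81% × (€10883.00 − €8800.00) = €1087.76 + 20.81% × €2083.00 = €1521.23
Retirement Security Contribution: 1% × €10883.00 = €108.83
Medical Insurance Levy: 1.8% × €10883.00 = €195.89
Total withheld: €1521.23 + €108.83 + €195.89 = €1825.95
Net pay: €10883.00 − €1825.95 = €9057.05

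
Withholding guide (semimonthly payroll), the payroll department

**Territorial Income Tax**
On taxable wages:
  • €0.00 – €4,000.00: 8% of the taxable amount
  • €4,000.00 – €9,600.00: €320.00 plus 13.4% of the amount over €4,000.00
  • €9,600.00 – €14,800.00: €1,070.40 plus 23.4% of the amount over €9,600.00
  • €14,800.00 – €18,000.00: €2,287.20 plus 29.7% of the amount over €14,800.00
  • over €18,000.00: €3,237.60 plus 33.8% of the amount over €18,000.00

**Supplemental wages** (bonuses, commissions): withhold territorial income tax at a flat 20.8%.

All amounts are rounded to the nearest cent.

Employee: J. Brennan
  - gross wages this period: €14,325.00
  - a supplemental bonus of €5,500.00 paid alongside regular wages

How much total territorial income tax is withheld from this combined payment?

Territorial Income Tax: taxable = €14,325.00
  €1,070.40 + 23.4% × (€14,325.00 − €9,600.00) = €1,070.40 + 23.4% × €4,725.00 = €2,176.05
Supplemental (20.8% flat on bonus): 20.8% × €5,500.00 = €1,144.00
Total territorial income tax: €2,176.05 + €1,144.00 = €3,320.05

€3,320.05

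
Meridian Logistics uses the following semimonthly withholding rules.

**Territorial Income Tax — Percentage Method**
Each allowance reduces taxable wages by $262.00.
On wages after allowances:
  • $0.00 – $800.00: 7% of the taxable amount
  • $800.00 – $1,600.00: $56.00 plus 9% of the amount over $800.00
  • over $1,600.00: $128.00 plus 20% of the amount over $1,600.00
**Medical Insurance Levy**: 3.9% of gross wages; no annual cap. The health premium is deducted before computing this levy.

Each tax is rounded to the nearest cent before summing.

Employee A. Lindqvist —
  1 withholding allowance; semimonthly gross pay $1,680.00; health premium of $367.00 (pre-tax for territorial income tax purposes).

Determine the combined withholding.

$129.80

Territorial Income Tax: taxable = $1,680.00 − $367.00 − 1×$262.00 = $1,051.00
  $56.00 + 9% × ($1,051.00 − $800.00) = $56.00 + 9% × $251.00 = $78.59
Medical Insurance Levy: 3.9% × $1,313.00 = $51.21
Total: $78.59 + $51.21 = $129.80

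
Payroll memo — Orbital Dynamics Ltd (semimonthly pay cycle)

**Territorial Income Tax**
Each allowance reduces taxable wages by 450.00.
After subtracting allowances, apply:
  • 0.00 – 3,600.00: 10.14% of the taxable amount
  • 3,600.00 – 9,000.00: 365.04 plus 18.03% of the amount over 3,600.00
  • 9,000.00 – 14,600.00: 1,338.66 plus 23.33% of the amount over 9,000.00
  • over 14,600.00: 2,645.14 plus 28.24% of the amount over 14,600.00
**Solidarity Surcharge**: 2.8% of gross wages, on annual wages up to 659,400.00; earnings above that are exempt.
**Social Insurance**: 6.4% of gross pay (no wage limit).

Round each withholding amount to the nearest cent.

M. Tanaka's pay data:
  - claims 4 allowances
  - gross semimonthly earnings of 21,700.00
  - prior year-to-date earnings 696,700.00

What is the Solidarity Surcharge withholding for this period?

Solidarity Surcharge: YTD 696,700.00 ≥ cap 659,400.00 → 0.00

0.00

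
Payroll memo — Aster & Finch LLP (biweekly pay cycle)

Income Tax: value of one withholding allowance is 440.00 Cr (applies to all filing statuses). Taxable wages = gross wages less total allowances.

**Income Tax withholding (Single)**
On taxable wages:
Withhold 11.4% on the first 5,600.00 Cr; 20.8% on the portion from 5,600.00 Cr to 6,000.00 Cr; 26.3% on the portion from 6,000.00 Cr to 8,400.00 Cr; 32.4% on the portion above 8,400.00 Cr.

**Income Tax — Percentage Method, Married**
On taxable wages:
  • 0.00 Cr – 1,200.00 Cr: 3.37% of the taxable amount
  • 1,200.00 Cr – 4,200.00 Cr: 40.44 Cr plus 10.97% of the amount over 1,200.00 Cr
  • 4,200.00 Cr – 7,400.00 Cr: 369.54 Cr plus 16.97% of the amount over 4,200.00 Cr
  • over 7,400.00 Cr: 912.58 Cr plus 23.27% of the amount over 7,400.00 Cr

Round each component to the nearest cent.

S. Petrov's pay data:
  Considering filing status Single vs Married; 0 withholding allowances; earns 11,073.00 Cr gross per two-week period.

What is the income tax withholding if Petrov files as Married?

1,767.29 Cr

Income Tax (Married): taxable = 11,073.00 Cr
  912.58 Cr + 23.27% × (11,073.00 Cr − 7,400.00 Cr) = 912.58 Cr + 23.27% × 3,673.00 Cr = 1,767.29 Cr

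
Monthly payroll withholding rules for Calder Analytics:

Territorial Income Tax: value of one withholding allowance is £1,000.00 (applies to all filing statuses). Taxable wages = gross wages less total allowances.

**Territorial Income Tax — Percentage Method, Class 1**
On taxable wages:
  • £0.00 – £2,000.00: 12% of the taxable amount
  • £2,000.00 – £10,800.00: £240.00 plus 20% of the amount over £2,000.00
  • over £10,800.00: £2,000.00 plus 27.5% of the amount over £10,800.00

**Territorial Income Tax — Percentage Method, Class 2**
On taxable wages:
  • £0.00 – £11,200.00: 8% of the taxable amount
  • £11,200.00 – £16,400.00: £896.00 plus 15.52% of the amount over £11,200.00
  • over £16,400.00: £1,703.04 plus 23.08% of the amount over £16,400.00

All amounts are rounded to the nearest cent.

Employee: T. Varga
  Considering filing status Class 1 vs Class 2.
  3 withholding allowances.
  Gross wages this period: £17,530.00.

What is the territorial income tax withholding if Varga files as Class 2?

Territorial Income Tax (Class 2): taxable = £17,530.00 − 3×£1,000.00 = £14,530.00
  £896.00 + 15.52% × (£14,530.00 − £11,200.00) = £896.00 + 15.52% × £3,330.00 = £1,412.82

£1,412.82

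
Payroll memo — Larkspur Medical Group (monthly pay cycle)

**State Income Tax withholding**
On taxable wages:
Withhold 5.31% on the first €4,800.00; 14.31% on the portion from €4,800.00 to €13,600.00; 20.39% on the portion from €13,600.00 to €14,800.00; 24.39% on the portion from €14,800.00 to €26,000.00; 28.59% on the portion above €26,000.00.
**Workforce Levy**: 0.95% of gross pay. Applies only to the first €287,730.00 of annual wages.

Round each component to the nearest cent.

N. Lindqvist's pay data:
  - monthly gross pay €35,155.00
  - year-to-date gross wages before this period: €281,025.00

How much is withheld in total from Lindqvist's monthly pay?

State Income Tax: taxable = €35,155.00
  €4,490.52 + 28.59% × (€35,155.00 − €26,000.00) = €4,490.52 + 28.59% × €9,155.00 = €7,107.93
Workforce Levy: cap €287,730.00 − YTD €281,025.00 = €6,705.00 subject; 0.95% × €6,705.00 = €63.70
Total: €7,107.93 + €63.70 = €7,171.63

€7,171.63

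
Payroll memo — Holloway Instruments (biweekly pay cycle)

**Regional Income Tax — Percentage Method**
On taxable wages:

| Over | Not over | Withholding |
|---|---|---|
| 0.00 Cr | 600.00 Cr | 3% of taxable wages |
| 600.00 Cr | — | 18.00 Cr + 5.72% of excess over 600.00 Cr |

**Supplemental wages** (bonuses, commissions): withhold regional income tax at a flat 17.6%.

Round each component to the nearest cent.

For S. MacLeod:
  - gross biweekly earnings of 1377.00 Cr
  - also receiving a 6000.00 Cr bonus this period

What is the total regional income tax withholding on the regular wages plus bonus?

1118.44 Cr

Regional Income Tax: taxable = 1377.00 Cr
  18.00 Cr + 5.72% × (1377.00 Cr − 600.00 Cr) = 18.00 Cr + 5.72% × 777.00 Cr = 62.44 Cr
Supplemental (17.6% flat on bonus): 17.6% × 6000.00 Cr = 1056.00 Cr
Total regional income tax: 62.44 Cr + 1056.00 Cr = 1118.44 Cr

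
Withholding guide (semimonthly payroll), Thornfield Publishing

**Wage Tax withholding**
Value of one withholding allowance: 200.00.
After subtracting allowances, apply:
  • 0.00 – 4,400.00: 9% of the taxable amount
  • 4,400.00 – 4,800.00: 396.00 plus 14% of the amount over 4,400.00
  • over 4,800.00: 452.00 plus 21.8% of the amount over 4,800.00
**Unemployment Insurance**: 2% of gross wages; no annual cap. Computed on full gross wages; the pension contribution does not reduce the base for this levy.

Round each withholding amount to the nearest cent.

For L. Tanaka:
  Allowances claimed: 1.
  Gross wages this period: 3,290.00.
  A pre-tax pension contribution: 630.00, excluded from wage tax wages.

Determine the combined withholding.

287.20

Wage Tax: taxable = 3,290.00 − 630.00 − 1×200.00 = 2,460.00
  9% × 2,460.00 = 221.40
Unemployment Insurance: 2% × 3,290.00 = 65.80
Total: 221.40 + 65.80 = 287.20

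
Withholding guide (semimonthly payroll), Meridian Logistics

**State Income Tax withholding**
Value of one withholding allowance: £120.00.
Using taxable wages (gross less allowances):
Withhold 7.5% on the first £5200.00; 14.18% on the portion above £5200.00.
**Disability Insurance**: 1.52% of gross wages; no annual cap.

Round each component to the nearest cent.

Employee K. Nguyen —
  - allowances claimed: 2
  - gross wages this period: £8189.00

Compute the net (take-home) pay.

£7284.72

State Income Tax: taxable = £8189.00 − 2×£120.00 = £7949.00
  £390.00 + 14.18% × (£7949.00 − £5200.00) = £390.00 + 14.18% × £2749.00 = £779.81
Disability Insurance: 1.52% × £8189.00 = £124.47
Total withheld: £779.81 + £124.47 = £904.28
Net pay: £8189.00 − £904.28 = £7284.72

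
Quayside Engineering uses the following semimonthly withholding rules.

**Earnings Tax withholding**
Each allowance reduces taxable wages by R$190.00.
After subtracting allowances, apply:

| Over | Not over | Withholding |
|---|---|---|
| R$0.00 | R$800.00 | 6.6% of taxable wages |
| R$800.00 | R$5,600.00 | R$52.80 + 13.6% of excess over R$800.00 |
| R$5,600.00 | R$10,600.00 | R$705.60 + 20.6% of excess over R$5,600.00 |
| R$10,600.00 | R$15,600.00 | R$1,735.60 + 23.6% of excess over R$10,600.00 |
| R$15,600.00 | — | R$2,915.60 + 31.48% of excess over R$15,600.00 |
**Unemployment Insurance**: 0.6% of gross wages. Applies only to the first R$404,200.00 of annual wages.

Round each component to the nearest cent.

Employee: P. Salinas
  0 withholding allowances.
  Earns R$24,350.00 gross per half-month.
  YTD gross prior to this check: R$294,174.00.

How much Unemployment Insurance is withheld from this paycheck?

Unemployment Insurance: 0.6% × R$24,350.00 = R$146.10

R$146.10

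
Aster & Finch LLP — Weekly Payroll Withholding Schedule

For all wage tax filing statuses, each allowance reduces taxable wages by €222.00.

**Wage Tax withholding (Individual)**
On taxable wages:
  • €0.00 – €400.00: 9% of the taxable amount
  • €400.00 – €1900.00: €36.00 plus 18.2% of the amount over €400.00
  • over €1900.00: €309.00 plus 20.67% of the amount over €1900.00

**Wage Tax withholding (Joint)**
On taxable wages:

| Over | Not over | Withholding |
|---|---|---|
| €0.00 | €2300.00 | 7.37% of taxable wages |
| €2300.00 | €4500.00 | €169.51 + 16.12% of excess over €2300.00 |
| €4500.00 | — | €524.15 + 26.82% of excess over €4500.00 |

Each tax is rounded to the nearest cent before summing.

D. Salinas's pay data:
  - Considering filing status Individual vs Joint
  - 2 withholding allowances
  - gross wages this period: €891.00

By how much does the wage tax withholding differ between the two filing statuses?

Wage Tax (Individual): taxable = €891.00 − 2×€222.00 = €447.00
  €36.00 + 18.2% × (€447.00 − €400.00) = €36.00 + 18.2% × €47.00 = €44.55
Wage Tax (Joint): taxable = €891.00 − 2×€222.00 = €447.00
  7.37% × €447.00 = €32.94
Difference: |€44.55 − €32.94| = €11.61 (higher under Individual)

€11.61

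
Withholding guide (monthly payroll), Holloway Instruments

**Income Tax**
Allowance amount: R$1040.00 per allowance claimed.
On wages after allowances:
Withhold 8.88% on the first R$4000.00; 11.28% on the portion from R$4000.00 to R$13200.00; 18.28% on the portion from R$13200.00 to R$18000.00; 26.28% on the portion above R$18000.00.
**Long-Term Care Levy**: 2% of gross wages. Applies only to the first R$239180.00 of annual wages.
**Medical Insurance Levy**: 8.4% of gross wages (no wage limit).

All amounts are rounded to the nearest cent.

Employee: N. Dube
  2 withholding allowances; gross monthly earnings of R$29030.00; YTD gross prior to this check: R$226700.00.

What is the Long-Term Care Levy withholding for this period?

Long-Term Care Levy: cap R$239180.00 − YTD R$226700.00 = R$12480.00 subject; 2% × R$12480.00 = R$249.60

R$249.60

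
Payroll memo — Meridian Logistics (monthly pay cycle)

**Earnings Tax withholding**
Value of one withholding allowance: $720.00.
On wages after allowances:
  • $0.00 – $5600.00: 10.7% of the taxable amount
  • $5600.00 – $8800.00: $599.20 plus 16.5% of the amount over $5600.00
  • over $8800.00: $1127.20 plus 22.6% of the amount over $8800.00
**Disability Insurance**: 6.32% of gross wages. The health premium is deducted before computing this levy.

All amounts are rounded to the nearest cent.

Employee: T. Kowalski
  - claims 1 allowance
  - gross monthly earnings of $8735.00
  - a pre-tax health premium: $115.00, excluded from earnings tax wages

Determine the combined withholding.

Earnings Tax: taxable = $8735.00 − $115.00 − 1×$720.00 = $7900.00
  $599.20 + 16.5% × ($7900.00 − $5600.00) = $599.20 + 16.5% × $2300.00 = $978.70
Disability Insurance: 6.32% × $8620.00 = $544.78
Total: $978.70 + $544.78 = $1523.48

$1523.48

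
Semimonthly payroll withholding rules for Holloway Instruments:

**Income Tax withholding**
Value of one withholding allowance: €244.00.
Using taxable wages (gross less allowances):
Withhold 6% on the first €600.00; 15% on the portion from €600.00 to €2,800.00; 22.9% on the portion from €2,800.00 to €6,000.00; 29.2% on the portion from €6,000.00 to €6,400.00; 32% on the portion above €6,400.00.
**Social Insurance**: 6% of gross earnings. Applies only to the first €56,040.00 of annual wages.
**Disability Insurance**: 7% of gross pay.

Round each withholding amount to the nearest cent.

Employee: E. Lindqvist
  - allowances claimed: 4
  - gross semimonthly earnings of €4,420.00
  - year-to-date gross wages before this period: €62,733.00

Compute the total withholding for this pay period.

Income Tax: taxable = €4,420.00 − 4×€244.00 = €3,444.00
  €366.00 + 22.9% × (€3,444.00 − €2,800.00) = €366.00 + 22.9% × €644.00 = €513.48
Social Insurance: YTD €62,733.00 ≥ cap €56,040.00 → €0.00
Disability Insurance: 7% × €4,420.00 = €309.40
Total: €513.48 + €0.00 + €309.40 = €822.88

€822.88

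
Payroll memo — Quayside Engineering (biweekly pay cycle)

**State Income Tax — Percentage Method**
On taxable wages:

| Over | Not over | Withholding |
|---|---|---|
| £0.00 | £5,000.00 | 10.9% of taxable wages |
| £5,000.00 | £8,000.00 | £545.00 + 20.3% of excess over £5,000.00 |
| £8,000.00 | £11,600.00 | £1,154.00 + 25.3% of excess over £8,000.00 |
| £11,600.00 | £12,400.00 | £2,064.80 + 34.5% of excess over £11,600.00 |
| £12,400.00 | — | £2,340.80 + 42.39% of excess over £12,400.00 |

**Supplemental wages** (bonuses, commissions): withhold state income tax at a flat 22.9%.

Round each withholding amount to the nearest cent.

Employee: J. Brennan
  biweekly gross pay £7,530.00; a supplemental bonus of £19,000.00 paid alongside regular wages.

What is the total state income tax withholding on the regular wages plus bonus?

State Income Tax: taxable = £7,530.00
  £545.00 + 20.3% × (£7,530.00 − £5,000.00) = £545.00 + 20.3% × £2,530.00 = £1,058.59
Supplemental (22.9% flat on bonus): 22.9% × £19,000.00 = £4,351.00
Total state income tax: £1,058.59 + £4,351.00 = £5,409.59

£5,409.59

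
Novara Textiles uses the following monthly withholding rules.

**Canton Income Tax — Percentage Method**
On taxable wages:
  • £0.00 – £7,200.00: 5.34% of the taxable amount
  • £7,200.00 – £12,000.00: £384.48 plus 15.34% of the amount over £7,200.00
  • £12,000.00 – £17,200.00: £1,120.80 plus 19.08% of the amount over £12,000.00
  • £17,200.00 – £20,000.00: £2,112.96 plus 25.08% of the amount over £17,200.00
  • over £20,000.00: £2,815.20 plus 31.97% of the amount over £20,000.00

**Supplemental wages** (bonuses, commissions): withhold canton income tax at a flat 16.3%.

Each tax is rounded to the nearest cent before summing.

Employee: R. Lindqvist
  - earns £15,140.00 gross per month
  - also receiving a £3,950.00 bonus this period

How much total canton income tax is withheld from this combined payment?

Canton Income Tax: taxable = £15,140.00
  £1,120.80 + 19.08% × (£15,140.00 − £12,000.00) = £1,120.80 + 19.08% × £3,140.00 = £1,719.91
Supplemental (16.3% flat on bonus): 16.3% × £3,950.00 = £643.85
Total canton income tax: £1,719.91 + £643.85 = £2,363.76

£2,363.76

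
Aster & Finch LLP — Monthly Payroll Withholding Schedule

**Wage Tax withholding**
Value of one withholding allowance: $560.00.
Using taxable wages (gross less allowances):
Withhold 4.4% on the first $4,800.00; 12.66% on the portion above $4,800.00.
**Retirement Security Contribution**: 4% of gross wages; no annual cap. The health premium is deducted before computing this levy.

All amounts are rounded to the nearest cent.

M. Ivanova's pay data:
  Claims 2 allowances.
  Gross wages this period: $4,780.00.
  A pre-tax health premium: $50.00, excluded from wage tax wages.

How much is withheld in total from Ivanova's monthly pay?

Wage Tax: taxable = $4,780.00 − $50.00 − 2×$560.00 = $3,610.00
  4.4% × $3,610.00 = $158.84
Retirement Security Contribution: 4% × $4,730.00 = $189.20
Total: $158.84 + $189.20 = $348.04

$348.04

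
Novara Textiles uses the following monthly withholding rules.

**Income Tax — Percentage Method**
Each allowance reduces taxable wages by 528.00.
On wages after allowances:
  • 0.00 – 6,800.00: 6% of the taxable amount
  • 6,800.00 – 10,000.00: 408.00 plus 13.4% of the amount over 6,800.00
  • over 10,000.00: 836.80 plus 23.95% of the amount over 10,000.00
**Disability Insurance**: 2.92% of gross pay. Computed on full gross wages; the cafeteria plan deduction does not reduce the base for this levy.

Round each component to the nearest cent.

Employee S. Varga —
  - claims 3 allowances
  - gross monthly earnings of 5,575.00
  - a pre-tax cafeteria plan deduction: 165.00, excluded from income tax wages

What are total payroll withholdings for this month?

Income Tax: taxable = 5,575.00 − 165.00 − 3×528.00 = 3,826.00
  6% × 3,826.00 = 229.56
Disability Insurance: 2.92% × 5,575.00 = 162.79
Total: 229.56 + 162.79 = 392.35

392.35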